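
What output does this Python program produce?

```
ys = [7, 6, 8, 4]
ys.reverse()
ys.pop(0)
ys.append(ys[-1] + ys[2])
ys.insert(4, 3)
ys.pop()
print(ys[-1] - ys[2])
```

reverse → [4, 8, 6, 7]
pop(0) removes 4 → [8, 6, 7]
append ys[-1]+ys[2] = 7+7 = 14 → [8, 6, 7, 14]
insert 3 at 4 → [8, 6, 7, 14, 3]
pop() removes 3 → [8, 6, 7, 14]
ys[-1]-ys[2] = 14-7 = 7

7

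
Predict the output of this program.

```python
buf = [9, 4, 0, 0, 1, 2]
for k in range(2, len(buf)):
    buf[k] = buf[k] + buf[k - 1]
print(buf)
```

k=2: buf[2] = 0+4 = 4 → [9, 4, 4, 0, 1, 2]
k=3: buf[3] = 0+4 = 4 → [9, 4, 4, 4, 1, 2]
k=4: buf[4] = 1+4 = 5 → [9, 4, 4, 4, 5, 2]
k=5: buf[5] = 2+5 = 7 → [9, 4, 4, 4, 5, 7]

[9, 4, 4, 4, 5, 7]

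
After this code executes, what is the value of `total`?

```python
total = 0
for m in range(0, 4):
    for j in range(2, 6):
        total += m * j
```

m=0,j=2: total = 0+0 = 0
m=0,j=3: total = 0+0 = 0
m=0,j=4: total = 0+0 = 0
m=0,j=5: total = 0+0 = 0
m=1,j=2: total = 0+2 = 2
m=1,j=3: total = 2+3 = 5
m=1,j=4: total = 5+4 = 9
m=1,j=5: total = 9+5 = 14
m=2,j=2: total = 14+4 = 18
m=2,j=3: total = 18+6 = 24
m=2,j=4: total = 24+8 = 32
m=2,j=5: total = 32+10 = 42
m=3,j=2: total = 42+6 = 48
m=3,j=3: total = 48+9 = 57
m=3,j=4: total = 57+12 = 69
m=3,j=5: total = 69+15 = 84

84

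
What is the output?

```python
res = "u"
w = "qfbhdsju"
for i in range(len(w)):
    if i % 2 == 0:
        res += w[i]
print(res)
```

uqbdj

i=0: add 'q' → 'uq'
i=1: skip
i=2: add 'b' → 'uqb'
i=3: skip
i=4: add 'd' → 'uqbd'
i=5: skip
i=6: add 'j' → 'uqbdj'
i=7: skip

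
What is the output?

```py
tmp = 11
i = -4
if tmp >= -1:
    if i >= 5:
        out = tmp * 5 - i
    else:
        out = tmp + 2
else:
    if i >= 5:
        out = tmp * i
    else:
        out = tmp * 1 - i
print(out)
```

tmp=11, i=-4
tmp >= -1 is True; i >= 5 is False
→ out = tmp + 2 = 13

13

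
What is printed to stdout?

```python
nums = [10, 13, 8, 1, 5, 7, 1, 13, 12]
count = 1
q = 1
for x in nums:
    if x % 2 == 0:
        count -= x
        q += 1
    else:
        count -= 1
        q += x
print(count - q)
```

-79

x=10: even, count = 1-10 = -9; q=2
x=13: not even, count = (-9)-1 = -10; q=15
x=8: even, count = (-10)-8 = -18; q=16
x=1: not even, count = (-18)-1 = -19; q=17
x=5: not even, count = (-19)-1 = -20; q=22
x=7: not even, count = (-20)-1 = -21; q=29
x=1: not even, count = (-21)-1 = -22; q=30
x=13: not even, count = (-22)-1 = -23; q=43
x=12: even, count = (-23)-12 = -35; q=44
count-q = (-35)-44 = -79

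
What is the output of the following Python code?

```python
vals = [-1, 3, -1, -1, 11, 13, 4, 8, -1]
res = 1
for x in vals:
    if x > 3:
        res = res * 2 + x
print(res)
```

x=-1: not >3
x=3: not >3
x=-1: not >3
x=-1: not >3
x=11: >3, res = 1*2+11 = 13
x=13: >3, res = 13*2+13 = 39
x=4: >3, res = 39*2+4 = 82
x=8: >3, res = 82*2+8 = 172
x=-1: not >3

172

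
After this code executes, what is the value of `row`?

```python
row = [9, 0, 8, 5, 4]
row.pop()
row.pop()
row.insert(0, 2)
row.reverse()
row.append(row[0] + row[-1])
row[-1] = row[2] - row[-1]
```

pop() removes 4 → [9, 0, 8, 5]
pop() removes 5 → [9, 0, 8]
insert 2 at 0 → [2, 9, 0, 8]
reverse → [8, 0, 9, 2]
append row[0]+row[-1] = 8+2 = 10 → [8, 0, 9, 2, 10]
row[-1] = row[2]-row[-1] = 9-10 = -1 → [8, 0, 9, 2, -1]

[8, 0, 9, 2, -1]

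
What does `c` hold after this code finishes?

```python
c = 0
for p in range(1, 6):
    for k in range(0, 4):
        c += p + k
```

p=1,k=0: c = 0+1 = 1
p=1,k=1: c = 1+2 = 3
p=1,k=2: c = 3+3 = 6
p=1,k=3: c = 6+4 = 10
p=2,k=0: c = 10+2 = 12
p=2,k=1: c = 12+3 = 15
p=2,k=2: c = 15+4 = 19
p=2,k=3: c = 19+5 = 24
p=3,k=0: c = 24+3 = 27
p=3,k=1: c = 27+4 = 31
p=3,k=2: c = 31+5 = 36
p=3,k=3: c = 36+6 = 42
p=4,k=0: c = 42+4 = 46
p=4,k=1: c = 46+5 = 51
p=4,k=2: c = 51+6 = 57
p=4,k=3: c = 57+7 = 64
p=5,k=0: c = 64+5 = 69
p=5,k=1: c = 69+6 = 75
p=5,k=2: c = 75+7 = 82
p=5,k=3: c = 82+8 = 90

90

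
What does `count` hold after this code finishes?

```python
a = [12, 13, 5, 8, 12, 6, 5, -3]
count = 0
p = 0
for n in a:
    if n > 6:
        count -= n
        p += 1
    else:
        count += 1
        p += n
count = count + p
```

-24

n=12: >6, count = 0-12 = -12; p=1
n=13: >6, count = (-12)-13 = -25; p=2
n=5: not >6, count = (-25)+1 = -24; p=7
n=8: >6, count = (-24)-8 = -32; p=8
n=12: >6, count = (-32)-12 = -44; p=9
n=6: not >6, count = (-44)+1 = -43; p=15
n=5: not >6, count = (-43)+1 = -42; p=20
n=-3: not >6, count = (-42)+1 = -41; p=17
count+p = (-41)+17 = -24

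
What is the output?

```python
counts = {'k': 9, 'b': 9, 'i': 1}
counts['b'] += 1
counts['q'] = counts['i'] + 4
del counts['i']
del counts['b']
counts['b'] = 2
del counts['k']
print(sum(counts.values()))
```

counts['b'] = 9+1 = 10 → {'k': 9, 'b': 10, 'i': 1}
counts['q'] = counts['i']+4 = 5 → {'k': 9, 'b': 10, 'i': 1, 'q': 5}
del 'i' → {'k': 9, 'b': 10, 'q': 5}
del 'b' → {'k': 9, 'q': 5}
counts['b'] = 2 → {'k': 9, 'q': 5, 'b': 2}
del 'k' → {'q': 5, 'b': 2}
sum of values = 7

7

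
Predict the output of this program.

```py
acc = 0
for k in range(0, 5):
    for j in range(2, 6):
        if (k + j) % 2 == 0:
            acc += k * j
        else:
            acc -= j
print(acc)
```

k=0,j=2: even sum, acc = 0+0 = 0
k=0,j=3: odd sum, acc = 0-3 = -3
k=0,j=4: even sum, acc = (-3)+0 = -3
k=0,j=5: odd sum, acc = (-3)-5 = -8
k=1,j=2: odd sum, acc = (-8)-2 = -10
k=1,j=3: even sum, acc = (-10)+3 = -7
k=1,j=4: odd sum, acc = (-7)-4 = -11
k=1,j=5: even sum, acc = (-11)+5 = -6
k=2,j=2: even sum, acc = (-6)+4 = -2
k=2,j=3: odd sum, acc = (-2)-3 = -5
k=2,j=4: even sum, acc = (-5)+8 = 3
k=2,j=5: odd sum, acc = 3-5 = -2
k=3,j=2: odd sum, acc = (-2)-2 = -4
k=3,j=3: even sum, acc = (-4)+9 = 5
k=3,j=4: odd sum, acc = 5-4 = 1
k=3,j=5: even sum, acc = 1+15 = 16
k=4,j=2: even sum, acc = 16+8 = 24
k=4,j=3: odd sum, acc = 24-3 = 21
k=4,j=4: even sum, acc = 21+16 = 37
k=4,j=5: odd sum, acc = 37-5 = 32

32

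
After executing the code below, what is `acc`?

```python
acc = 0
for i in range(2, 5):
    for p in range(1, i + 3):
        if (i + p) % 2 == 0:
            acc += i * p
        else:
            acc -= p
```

68

i=2,p=1: odd sum, acc = 0-1 = -1
i=2,p=2: even sum, acc = (-1)+4 = 3
i=2,p=3: odd sum, acc = 3-3 = 0
i=2,p=4: even sum, acc = 0+8 = 8
i=3,p=1: even sum, acc = 8+3 = 11
i=3,p=2: odd sum, acc = 11-2 = 9
i=3,p=3: even sum, acc = 9+9 = 18
i=3,p=4: odd sum, acc = 18-4 = 14
i=3,p=5: even sum, acc = 14+15 = 29
i=4,p=1: odd sum, acc = 29-1 = 28
i=4,p=2: even sum, acc = 28+8 = 36
i=4,p=3: odd sum, acc = 36-3 = 33
i=4,p=4: even sum, acc = 33+16 = 49
i=4,p=5: odd sum, acc = 49-5 = 44
i=4,p=6: even sum, acc = 44+24 = 68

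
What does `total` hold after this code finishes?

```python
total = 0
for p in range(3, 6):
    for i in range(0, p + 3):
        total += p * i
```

p=3,i=0: total = 0+0 = 0
p=3,i=1: total = 0+3 = 3
p=3,i=2: total = 3+6 = 9
p=3,i=3: total = 9+9 = 18
p=3,i=4: total = 18+12 = 30
p=3,i=5: total = 30+15 = 45
p=4,i=0: total = 45+0 = 45
p=4,i=1: total = 45+4 = 49
p=4,i=2: total = 49+8 = 57
p=4,i=3: total = 57+12 = 69
p=4,i=4: total = 69+16 = 85
p=4,i=5: total = 85+20 = 105
p=4,i=6: total = 105+24 = 129
p=5,i=0: total = 129+0 = 129
p=5,i=1: total = 129+5 = 134
p=5,i=2: total = 134+10 = 144
p=5,i=3: total = 144+15 = 159
p=5,i=4: total = 159+20 = 179
p=5,i=5: total = 179+25 = 204
p=5,i=6: total = 204+30 = 234
p=5,i=7: total = 234+35 = 269

269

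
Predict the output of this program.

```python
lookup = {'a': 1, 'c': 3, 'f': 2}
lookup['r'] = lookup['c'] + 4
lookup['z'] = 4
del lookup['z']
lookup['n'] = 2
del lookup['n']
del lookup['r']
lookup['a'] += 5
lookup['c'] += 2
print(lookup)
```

{'a': 6, 'c': 5, 'f': 2}

lookup['r'] = lookup['c']+4 = 7 → {'a': 1, 'c': 3, 'f': 2, 'r': 7}
lookup['z'] = 4 → {'a': 1, 'c': 3, 'f': 2, 'r': 7, 'z': 4}
del 'z' → {'a': 1, 'c': 3, 'f': 2, 'r': 7}
lookup['n'] = 2 → {'a': 1, 'c': 3, 'f': 2, 'r': 7, 'n': 2}
del 'n' → {'a': 1, 'c': 3, 'f': 2, 'r': 7}
del 'r' → {'a': 1, 'c': 3, 'f': 2}
lookup['a'] = 1+5 = 6 → {'a': 6, 'c': 3, 'f': 2}
lookup['c'] = 3+2 = 5 → {'a': 6, 'c': 5, 'f': 2}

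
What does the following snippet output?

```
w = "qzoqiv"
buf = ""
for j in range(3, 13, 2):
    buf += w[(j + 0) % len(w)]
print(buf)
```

j=3: add w[3]='q' → 'q'
j=5: add w[5]='v' → 'qv'
j=7: add w[1]='z' → 'qvz'
j=9: add w[3]='q' → 'qvzq'
j=11: add w[5]='v' → 'qvzqv'

qvzqv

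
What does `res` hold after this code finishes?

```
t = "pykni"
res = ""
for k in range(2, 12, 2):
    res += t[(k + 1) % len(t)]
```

k=2: add t[3]='n' → 'n'
k=4: add t[0]='p' → 'np'
k=6: add t[2]='k' → 'npk'
k=8: add t[4]='i' → 'npki'
k=10: add t[1]='y' → 'npkiy'

'npkiy'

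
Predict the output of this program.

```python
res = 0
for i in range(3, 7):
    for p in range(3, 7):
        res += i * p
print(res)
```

324

i=3,p=3: res = 0+9 = 9
i=3,p=4: res = 9+12 = 21
i=3,p=5: res = 21+15 = 36
i=3,p=6: res = 36+18 = 54
i=4,p=3: res = 54+12 = 66
i=4,p=4: res = 66+16 = 82
i=4,p=5: res = 82+20 = 102
i=4,p=6: res = 102+24 = 126
i=5,p=3: res = 126+15 = 141
i=5,p=4: res = 141+20 = 161
i=5,p=5: res = 161+25 = 186
i=5,p=6: res = 186+30 = 216
i=6,p=3: res = 216+18 = 234
i=6,p=4: res = 234+24 = 258
i=6,p=5: res = 258+30 = 288
i=6,p=6: res = 288+36 = 324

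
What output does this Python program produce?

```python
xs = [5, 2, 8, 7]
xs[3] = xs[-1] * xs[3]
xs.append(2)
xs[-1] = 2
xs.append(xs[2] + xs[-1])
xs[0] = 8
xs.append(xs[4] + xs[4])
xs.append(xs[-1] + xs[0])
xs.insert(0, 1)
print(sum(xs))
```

96

xs[3] = xs[-1]*xs[3] = 7*7 = 49 → [5, 2, 8, 49]
append 2 → [5, 2, 8, 49, 2]
xs[-1] = 2 → [5, 2, 8, 49, 2]
append xs[2]+xs[-1] = 8+2 = 10 → [5, 2, 8, 49, 2, 10]
xs[0] = 8 → [8, 2, 8, 49, 2, 10]
append xs[4]+xs[4] = 2+2 = 4 → [8, 2, 8, 49, 2, 10, 4]
append xs[-1]+xs[0] = 4+8 = 12 → [8, 2, 8, 49, 2, 10, 4, 12]
insert 1 at 0 → [1, 8, 2, 8, 49, 2, 10, 4, 12]
sum = 96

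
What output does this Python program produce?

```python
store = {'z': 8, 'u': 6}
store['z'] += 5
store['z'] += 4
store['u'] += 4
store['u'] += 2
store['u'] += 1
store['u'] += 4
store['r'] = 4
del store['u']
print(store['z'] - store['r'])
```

13

store['z'] = 8+5 = 13 → {'z': 13, 'u': 6}
store['z'] = 13+4 = 17 → {'z': 17, 'u': 6}
store['u'] = 6+4 = 10 → {'z': 17, 'u': 10}
store['u'] = 10+2 = 12 → {'z': 17, 'u': 12}
store['u'] = 12+1 = 13 → {'z': 17, 'u': 13}
store['u'] = 13+4 = 17 → {'z': 17, 'u': 17}
store['r'] = 4 → {'z': 17, 'u': 17, 'r': 4}
del 'u' → {'z': 17, 'r': 4}
store['z']-store['r'] = 17-4 = 13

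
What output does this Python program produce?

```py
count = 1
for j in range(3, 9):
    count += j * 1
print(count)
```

j=3: count = 1+3*1 = 4
j=4: count = 4+4*1 = 8
j=5: count = 8+5*1 = 13
j=6: count = 13+6*1 = 19
j=7: count = 19+7*1 = 26
j=8: count = 26+8*1 = 34

34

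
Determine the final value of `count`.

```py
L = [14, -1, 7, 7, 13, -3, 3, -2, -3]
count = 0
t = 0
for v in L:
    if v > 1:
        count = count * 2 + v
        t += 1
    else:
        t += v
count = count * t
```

-1348

v=14: >1, count = 0*2+14 = 14; t=1
v=-1: not >1; t=0
v=7: >1, count = 14*2+7 = 35; t=1
v=7: >1, count = 35*2+7 = 77; t=2
v=13: >1, count = 77*2+13 = 167; t=3
v=-3: not >1; t=0
v=3: >1, count = 167*2+3 = 337; t=1
v=-2: not >1; t=-1
v=-3: not >1; t=-4
count*t = 337*(-4) = -1348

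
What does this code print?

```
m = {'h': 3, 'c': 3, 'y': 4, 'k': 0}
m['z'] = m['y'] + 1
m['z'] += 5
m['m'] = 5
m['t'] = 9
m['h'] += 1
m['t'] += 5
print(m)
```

{'h': 4, 'c': 3, 'y': 4, 'k': 0, 'z': 10, 'm': 5, 't': 14}

m['z'] = m['y']+1 = 5 → {'h': 3, 'c': 3, 'y': 4, 'k': 0, 'z': 5}
m['z'] = 5+5 = 10 → {'h': 3, 'c': 3, 'y': 4, 'k': 0, 'z': 10}
m['m'] = 5 → {'h': 3, 'c': 3, 'y': 4, 'k': 0, 'z': 10, 'm': 5}
m['t'] = 9 → {'h': 3, 'c': 3, 'y': 4, 'k': 0, 'z': 10, 'm': 5, 't': 9}
m['h'] = 3+1 = 4 → {'h': 4, 'c': 3, 'y': 4, 'k': 0, 'z': 10, 'm': 5, 't': 9}
m['t'] = 9+5 = 14 → {'h': 4, 'c': 3, 'y': 4, 'k': 0, 'z': 10, 'm': 5, 't': 14}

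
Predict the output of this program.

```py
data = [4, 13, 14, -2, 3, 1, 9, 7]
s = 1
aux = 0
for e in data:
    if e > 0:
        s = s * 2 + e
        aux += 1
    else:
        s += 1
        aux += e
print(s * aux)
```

e=4: >0, s = 1*2+4 = 6; aux=1
e=13: >0, s = 6*2+13 = 25; aux=2
e=14: >0, s = 25*2+14 = 64; aux=3
e=-2: not >0, s = 64+1 = 65; aux=1
e=3: >0, s = 65*2+3 = 133; aux=2
e=1: >0, s = 133*2+1 = 267; aux=3
e=9: >0, s = 267*2+9 = 543; aux=4
e=7: >0, s = 543*2+7 = 1093; aux=5
s*aux = 1093*5 = 5465

5465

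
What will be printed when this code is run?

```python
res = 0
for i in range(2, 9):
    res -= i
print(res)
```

-35

i=2: res = 0-2 = -2
i=3: res = (-2)-3 = -5
i=4: res = (-5)-4 = -9
i=5: res = (-9)-5 = -14
i=6: res = (-14)-6 = -20
i=7: res = (-20)-7 = -27
i=8: res = (-27)-8 = -35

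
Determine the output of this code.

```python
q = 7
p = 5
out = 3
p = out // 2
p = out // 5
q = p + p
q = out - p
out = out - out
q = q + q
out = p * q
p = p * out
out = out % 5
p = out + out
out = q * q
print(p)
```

p = 3//2 = 1
p = 3//5 = 0
q = 0+0 = 0
q = 3-0 = 3
out = 3-3 = 0
q = 3+3 = 6
out = 0*6 = 0
p = 0*0 = 0
out = 0%5 = 0
p = 0+0 = 0
out = 6*6 = 36

0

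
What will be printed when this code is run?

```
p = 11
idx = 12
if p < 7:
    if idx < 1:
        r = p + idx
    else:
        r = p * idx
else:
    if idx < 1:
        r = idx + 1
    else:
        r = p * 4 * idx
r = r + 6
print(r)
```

534

p=11, idx=12
p < 7 is False; idx < 1 is False
→ r = p * 4 * idx = 528
r = 528+6 = 534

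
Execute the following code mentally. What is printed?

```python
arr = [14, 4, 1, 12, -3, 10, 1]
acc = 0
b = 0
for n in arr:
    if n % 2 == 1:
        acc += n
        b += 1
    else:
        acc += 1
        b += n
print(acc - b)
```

n=14: not odd, acc = 0+1 = 1; b=14
n=4: not odd, acc = 1+1 = 2; b=18
n=1: odd, acc = 2+1 = 3; b=19
n=12: not odd, acc = 3+1 = 4; b=31
n=-3: odd, acc = 4+(-3) = 1; b=32
n=10: not odd, acc = 1+1 = 2; b=42
n=1: odd, acc = 2+1 = 3; b=43
acc-b = 3-43 = -40

-40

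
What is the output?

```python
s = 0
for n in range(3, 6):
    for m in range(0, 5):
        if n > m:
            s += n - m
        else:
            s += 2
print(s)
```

37

n=3,m=0: 3>0, s = 0+3 = 3
n=3,m=1: 3>1, s = 3+2 = 5
n=3,m=2: 3>2, s = 5+1 = 6
n=3,m=3: not 3>3, s = 6+2 = 8
n=3,m=4: not 3>4, s = 8+2 = 10
n=4,m=0: 4>0, s = 10+4 = 14
n=4,m=1: 4>1, s = 14+3 = 17
n=4,m=2: 4>2, s = 17+2 = 19
n=4,m=3: 4>3, s = 19+1 = 20
n=4,m=4: not 4>4, s = 20+2 = 22
n=5,m=0: 5>0, s = 22+5 = 27
n=5,m=1: 5>1, s = 27+4 = 31
n=5,m=2: 5>2, s = 31+3 = 34
n=5,m=3: 5>3, s = 34+2 = 36
n=5,m=4: 5>4, s = 36+1 = 37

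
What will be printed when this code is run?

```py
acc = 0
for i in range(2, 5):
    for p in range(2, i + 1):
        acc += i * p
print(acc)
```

55

i=2,p=2: acc = 0+4 = 4
i=3,p=2: acc = 4+6 = 10
i=3,p=3: acc = 10+9 = 19
i=4,p=2: acc = 19+8 = 27
i=4,p=3: acc = 27+12 = 39
i=4,p=4: acc = 39+16 = 55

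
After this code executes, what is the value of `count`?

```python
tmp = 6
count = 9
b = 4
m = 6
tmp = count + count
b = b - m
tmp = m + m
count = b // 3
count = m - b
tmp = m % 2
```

tmp = 9+9 = 18
b = 4-6 = -2
tmp = 6+6 = 12
count = (-2)//3 = -1
count = 6-(-2) = 8
tmp = 6%2 = 0

8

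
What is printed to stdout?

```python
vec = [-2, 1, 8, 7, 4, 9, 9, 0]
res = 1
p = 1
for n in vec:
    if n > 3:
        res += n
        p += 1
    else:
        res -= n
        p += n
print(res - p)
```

n=-2: not >3, res = 1-(-2) = 3; p=-1
n=1: not >3, res = 3-1 = 2; p=0
n=8: >3, res = 2+8 = 10; p=1
n=7: >3, res = 10+7 = 17; p=2
n=4: >3, res = 17+4 = 21; p=3
n=9: >3, res = 21+9 = 30; p=4
n=9: >3, res = 30+9 = 39; p=5
n=0: not >3, res = 39-0 = 39; p=5
res-p = 39-5 = 34

34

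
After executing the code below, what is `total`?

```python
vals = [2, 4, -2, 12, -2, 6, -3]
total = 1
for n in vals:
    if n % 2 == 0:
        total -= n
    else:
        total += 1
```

-18

n=2: even, total = 1-2 = -1
n=4: even, total = (-1)-4 = -5
n=-2: even, total = (-5)-(-2) = -3
n=12: even, total = (-3)-12 = -15
n=-2: even, total = (-15)-(-2) = -13
n=6: even, total = (-13)-6 = -19
n=-3: not even, total = (-19)+1 = -18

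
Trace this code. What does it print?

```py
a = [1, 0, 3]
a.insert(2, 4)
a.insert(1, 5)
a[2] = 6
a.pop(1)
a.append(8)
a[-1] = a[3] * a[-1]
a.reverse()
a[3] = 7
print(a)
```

[24, 3, 4, 7, 1]

insert 4 at 2 → [1, 0, 4, 3]
insert 5 at 1 → [1, 5, 0, 4, 3]
a[2] = 6 → [1, 5, 6, 4, 3]
pop(1) removes 5 → [1, 6, 4, 3]
append 8 → [1, 6, 4, 3, 8]
a[-1] = a[3]*a[-1] = 3*8 = 24 → [1, 6, 4, 3, 24]
reverse → [24, 3, 4, 6, 1]
a[3] = 7 → [24, 3, 4, 7, 1]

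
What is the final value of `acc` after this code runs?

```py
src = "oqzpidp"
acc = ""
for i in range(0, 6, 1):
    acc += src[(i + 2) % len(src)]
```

i=0: add src[2]='z' → 'z'
i=1: add src[3]='p' → 'zp'
i=2: add src[4]='i' → 'zpi'
i=3: add src[5]='d' → 'zpid'
i=4: add src[6]='p' → 'zpidp'
i=5: add src[0]='o' → 'zpidpo'

'zpidpo'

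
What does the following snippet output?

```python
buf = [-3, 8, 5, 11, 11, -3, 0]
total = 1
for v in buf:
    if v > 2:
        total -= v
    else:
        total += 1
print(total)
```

-31

v=-3: not >2, total = 1+1 = 2
v=8: >2, total = 2-8 = -6
v=5: >2, total = (-6)-5 = -11
v=11: >2, total = (-11)-11 = -22
v=11: >2, total = (-22)-11 = -33
v=-3: not >2, total = (-33)+1 = -32
v=0: not >2, total = (-32)+1 = -31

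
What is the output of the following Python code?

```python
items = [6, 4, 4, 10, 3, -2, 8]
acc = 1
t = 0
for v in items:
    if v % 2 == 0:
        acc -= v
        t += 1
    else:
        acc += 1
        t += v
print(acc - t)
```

v=6: even, acc = 1-6 = -5; t=1
v=4: even, acc = (-5)-4 = -9; t=2
v=4: even, acc = (-9)-4 = -13; t=3
v=10: even, acc = (-13)-10 = -23; t=4
v=3: not even, acc = (-23)+1 = -22; t=7
v=-2: even, acc = (-22)-(-2) = -20; t=8
v=8: even, acc = (-20)-8 = -28; t=9
acc-t = (-28)-9 = -37

-37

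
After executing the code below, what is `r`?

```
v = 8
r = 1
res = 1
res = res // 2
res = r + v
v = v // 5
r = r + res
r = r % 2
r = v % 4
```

res = 1//2 = 0
res = 1+8 = 9
v = 8//5 = 1
r = 1+9 = 10
r = 10%2 = 0
r = 1%4 = 1

1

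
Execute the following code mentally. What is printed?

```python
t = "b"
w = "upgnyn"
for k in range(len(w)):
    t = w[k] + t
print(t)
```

k=0: prepend 'u' → 'ub'
k=1: prepend 'p' → 'pub'
k=2: prepend 'g' → 'gpub'
k=3: prepend 'n' → 'ngpub'
k=4: prepend 'y' → 'yngpub'
k=5: prepend 'n' → 'nyngpub'

nyngpub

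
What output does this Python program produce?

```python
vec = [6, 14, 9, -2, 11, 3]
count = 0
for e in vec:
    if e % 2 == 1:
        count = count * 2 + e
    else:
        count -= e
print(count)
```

-91

e=6: not odd, count = 0-6 = -6
e=14: not odd, count = (-6)-14 = -20
e=9: odd, count = (-20)*2+9 = -31
e=-2: not odd, count = (-31)-(-2) = -29
e=11: odd, count = (-29)*2+11 = -47
e=3: odd, count = (-47)*2+3 = -91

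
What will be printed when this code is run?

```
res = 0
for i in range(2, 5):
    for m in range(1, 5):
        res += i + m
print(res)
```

66

i=2,m=1: res = 0+3 = 3
i=2,m=2: res = 3+4 = 7
i=2,m=3: res = 7+5 = 12
i=2,m=4: res = 12+6 = 18
i=3,m=1: res = 18+4 = 22
i=3,m=2: res = 22+5 = 27
i=3,m=3: res = 27+6 = 33
i=3,m=4: res = 33+7 = 40
i=4,m=1: res = 40+5 = 45
i=4,m=2: res = 45+6 = 51
i=4,m=3: res = 51+7 = 58
i=4,m=4: res = 58+8 = 66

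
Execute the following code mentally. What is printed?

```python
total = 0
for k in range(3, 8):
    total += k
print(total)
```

k=3: total = 0+3 = 3
k=4: total = 3+4 = 7
k=5: total = 7+5 = 12
k=6: total = 12+6 = 18
k=7: total = 18+7 = 25

25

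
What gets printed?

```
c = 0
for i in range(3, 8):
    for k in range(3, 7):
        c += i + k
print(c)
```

190

i=3,k=3: c = 0+6 = 6
i=3,k=4: c = 6+7 = 13
i=3,k=5: c = 13+8 = 21
i=3,k=6: c = 21+9 = 30
i=4,k=3: c = 30+7 = 37
i=4,k=4: c = 37+8 = 45
i=4,k=5: c = 45+9 = 54
i=4,k=6: c = 54+10 = 64
i=5,k=3: c = 64+8 = 72
i=5,k=4: c = 72+9 = 81
i=5,k=5: c = 81+10 = 91
i=5,k=6: c = 91+11 = 102
i=6,k=3: c = 102+9 = 111
i=6,k=4: c = 111+10 = 121
i=6,k=5: c = 121+11 = 132
i=6,k=6: c = 132+12 = 144
i=7,k=3: c = 144+10 = 154
i=7,k=4: c = 154+11 = 165
i=7,k=5: c = 165+12 = 177
i=7,k=6: c = 177+13 = 190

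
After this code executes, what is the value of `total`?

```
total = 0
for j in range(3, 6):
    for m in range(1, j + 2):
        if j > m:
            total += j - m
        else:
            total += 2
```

31

j=3,m=1: 3>1, total = 0+2 = 2
j=3,m=2: 3>2, total = 2+1 = 3
j=3,m=3: not 3>3, total = 3+2 = 5
j=3,m=4: not 3>4, total = 5+2 = 7
j=4,m=1: 4>1, total = 7+3 = 10
j=4,m=2: 4>2, total = 10+2 = 12
j=4,m=3: 4>3, total = 12+1 = 13
j=4,m=4: not 4>4, total = 13+2 = 15
j=4,m=5: not 4>5, total = 15+2 = 17
j=5,m=1: 5>1, total = 17+4 = 21
j=5,m=2: 5>2, total = 21+3 = 24
j=5,m=3: 5>3, total = 24+2 = 26
j=5,m=4: 5>4, total = 26+1 = 27
j=5,m=5: not 5>5, total = 27+2 = 29
j=5,m=6: not 5>6, total = 29+2 = 31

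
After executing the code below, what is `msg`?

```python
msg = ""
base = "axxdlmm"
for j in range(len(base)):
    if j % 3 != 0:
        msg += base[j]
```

'xxlm'

j=0: skip
j=1: add 'x' → 'x'
j=2: add 'x' → 'xx'
j=3: skip
j=4: add 'l' → 'xxl'
j=5: add 'm' → 'xxlm'
j=6: skip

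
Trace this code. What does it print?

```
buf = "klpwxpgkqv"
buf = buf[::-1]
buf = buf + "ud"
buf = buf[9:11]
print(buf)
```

reverse → 'vqkgpxwplk'
+ 'ud' → 'vqkgpxwplkud'
slice [9:11] → 'ku'

ku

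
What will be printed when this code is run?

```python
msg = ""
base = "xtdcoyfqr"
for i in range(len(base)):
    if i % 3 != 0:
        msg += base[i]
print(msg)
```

i=0: skip
i=1: add 't' → 't'
i=2: add 'd' → 'td'
i=3: skip
i=4: add 'o' → 'tdo'
i=5: add 'y' → 'tdoy'
i=6: skip
i=7: add 'q' → 'tdoyq'
i=8: add 'r' → 'tdoyqr'

tdoyqr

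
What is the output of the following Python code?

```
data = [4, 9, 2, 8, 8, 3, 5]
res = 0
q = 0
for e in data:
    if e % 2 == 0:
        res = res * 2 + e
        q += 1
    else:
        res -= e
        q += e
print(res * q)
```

-336

e=4: even, res = 0*2+4 = 4; q=1
e=9: not even, res = 4-9 = -5; q=10
e=2: even, res = (-5)*2+2 = -8; q=11
e=8: even, res = (-8)*2+8 = -8; q=12
e=8: even, res = (-8)*2+8 = -8; q=13
e=3: not even, res = (-8)-3 = -11; q=16
e=5: not even, res = (-11)-5 = -16; q=21
res*q = (-16)*21 = -336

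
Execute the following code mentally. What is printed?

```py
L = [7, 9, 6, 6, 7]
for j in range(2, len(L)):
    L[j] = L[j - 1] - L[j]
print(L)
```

j=2: L[2] = 9-6 = 3 → [7, 9, 3, 6, 7]
j=3: L[3] = 3-6 = -3 → [7, 9, 3, -3, 7]
j=4: L[4] = (-3)-7 = -10 → [7, 9, 3, -3, -10]

[7, 9, 3, -3, -10]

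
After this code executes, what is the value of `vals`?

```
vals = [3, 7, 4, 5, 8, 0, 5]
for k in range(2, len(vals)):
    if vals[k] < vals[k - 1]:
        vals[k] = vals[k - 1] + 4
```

k=2: 4<7, vals[2] = 7+4 = 11 → [3, 7, 11, 5, 8, 0, 5]
k=3: 5<11, vals[3] = 11+4 = 15 → [3, 7, 11, 15, 8, 0, 5]
k=4: 8<15, vals[4] = 15+4 = 19 → [3, 7, 11, 15, 19, 0, 5]
k=5: 0<19, vals[5] = 19+4 = 23 → [3, 7, 11, 15, 19, 23, 5]
k=6: 5<23, vals[6] = 23+4 = 27 → [3, 7, 11, 15, 19, 23, 27]

[3, 7, 11, 15, 19, 23, 27]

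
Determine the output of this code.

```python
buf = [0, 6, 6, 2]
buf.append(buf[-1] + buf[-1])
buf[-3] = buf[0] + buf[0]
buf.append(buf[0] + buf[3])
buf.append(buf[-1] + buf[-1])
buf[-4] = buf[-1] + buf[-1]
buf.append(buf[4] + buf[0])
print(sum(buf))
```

append buf[-1]+buf[-1] = 2+2 = 4 → [0, 6, 6, 2, 4]
buf[-3] = buf[0]+buf[0] = 0+0 = 0 → [0, 6, 0, 2, 4]
append buf[0]+buf[3] = 0+2 = 2 → [0, 6, 0, 2, 4, 2]
append buf[-1]+buf[-1] = 2+2 = 4 → [0, 6, 0, 2, 4, 2, 4]
buf[-4] = buf[-1]+buf[-1] = 4+4 = 8 → [0, 6, 0, 8, 4, 2, 4]
append buf[4]+buf[0] = 4+0 = 4 → [0, 6, 0, 8, 4, 2, 4, 4]
sum = 28

28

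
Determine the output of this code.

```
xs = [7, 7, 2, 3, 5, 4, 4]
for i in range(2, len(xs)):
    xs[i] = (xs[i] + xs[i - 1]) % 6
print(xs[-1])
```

i=2: xs[2] = (2+7)%6 = 3 → [7, 7, 3, 3, 5, 4, 4]
i=3: xs[3] = (3+3)%6 = 0 → [7, 7, 3, 0, 5, 4, 4]
i=4: xs[4] = (5+0)%6 = 5 → [7, 7, 3, 0, 5, 4, 4]
i=5: xs[5] = (4+5)%6 = 3 → [7, 7, 3, 0, 5, 3, 4]
i=6: xs[6] = (4+3)%6 = 1 → [7, 7, 3, 0, 5, 3, 1]

1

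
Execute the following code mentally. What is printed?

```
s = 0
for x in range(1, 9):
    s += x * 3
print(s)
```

x=1: s = 0+1*3 = 3
x=2: s = 3+2*3 = 9
x=3: s = 9+3*3 = 18
x=4: s = 18+4*3 = 30
x=5: s = 30+5*3 = 45
x=6: s = 45+6*3 = 63
x=7: s = 63+7*3 = 84
x=8: s = 84+8*3 = 108

108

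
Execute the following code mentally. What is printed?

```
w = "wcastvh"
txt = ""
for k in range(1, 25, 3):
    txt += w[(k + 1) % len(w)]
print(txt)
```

k=1: add w[2]='a' → 'a'
k=4: add w[5]='v' → 'av'
k=7: add w[1]='c' → 'avc'
k=10: add w[4]='t' → 'avct'
k=13: add w[0]='w' → 'avctw'
k=16: add w[3]='s' → 'avctws'
k=19: add w[6]='h' → 'avctwsh'
k=22: add w[2]='a' → 'avctwsha'

avctwsha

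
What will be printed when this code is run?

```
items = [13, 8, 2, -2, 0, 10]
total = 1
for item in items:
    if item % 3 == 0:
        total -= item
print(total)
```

item=13: not %3==0
item=8: not %3==0
item=2: not %3==0
item=-2: not %3==0
item=0: %3==0, total = 1-0 = 1
item=10: not %3==0

1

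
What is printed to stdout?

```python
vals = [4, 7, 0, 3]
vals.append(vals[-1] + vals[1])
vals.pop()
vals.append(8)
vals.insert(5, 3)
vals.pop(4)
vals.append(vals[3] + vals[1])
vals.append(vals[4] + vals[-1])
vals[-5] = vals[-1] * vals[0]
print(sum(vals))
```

append vals[-1]+vals[1] = 3+7 = 10 → [4, 7, 0, 3, 10]
pop() removes 10 → [4, 7, 0, 3]
append 8 → [4, 7, 0, 3, 8]
insert 3 at 5 → [4, 7, 0, 3, 8, 3]
pop(4) removes 8 → [4, 7, 0, 3, 3]
append vals[3]+vals[1] = 3+7 = 10 → [4, 7, 0, 3, 3, 10]
append vals[4]+vals[-1] = 3+10 = 13 → [4, 7, 0, 3, 3, 10, 13]
vals[-5] = vals[-1]*vals[0] = 13*4 = 52 → [4, 7, 52, 3, 3, 10, 13]
sum = 92

92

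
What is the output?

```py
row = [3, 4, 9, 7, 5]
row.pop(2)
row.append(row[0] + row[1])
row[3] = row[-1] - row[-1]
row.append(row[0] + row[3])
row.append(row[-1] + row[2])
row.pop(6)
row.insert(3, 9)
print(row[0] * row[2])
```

21

pop(2) removes 9 → [3, 4, 7, 5]
append row[0]+row[1] = 3+4 = 7 → [3, 4, 7, 5, 7]
row[3] = row[-1]-row[-1] = 7-7 = 0 → [3, 4, 7, 0, 7]
append row[0]+row[3] = 3+0 = 3 → [3, 4, 7, 0, 7, 3]
append row[-1]+row[2] = 3+7 = 10 → [3, 4, 7, 0, 7, 3, 10]
pop(6) removes 10 → [3, 4, 7, 0, 7, 3]
insert 9 at 3 → [3, 4, 7, 9, 0, 7, 3]
row[0]*row[2] = 3*7 = 21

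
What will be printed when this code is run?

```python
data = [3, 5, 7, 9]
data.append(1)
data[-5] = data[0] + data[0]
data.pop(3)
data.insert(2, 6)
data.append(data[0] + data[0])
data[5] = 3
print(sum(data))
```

append 1 → [3, 5, 7, 9, 1]
data[-5] = data[0]+data[0] = 3+3 = 6 → [6, 5, 7, 9, 1]
pop(3) removes 9 → [6, 5, 7, 1]
insert 6 at 2 → [6, 5, 6, 7, 1]
append data[0]+data[0] = 6+6 = 12 → [6, 5, 6, 7, 1, 12]
data[5] = 3 → [6, 5, 6, 7, 1, 3]
sum = 28

28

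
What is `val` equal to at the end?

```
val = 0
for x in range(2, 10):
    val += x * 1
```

x=2: val = 0+2*1 = 2
x=3: val = 2+3*1 = 5
x=4: val = 5+4*1 = 9
x=5: val = 9+5*1 = 14
x=6: val = 14+6*1 = 20
x=7: val = 20+7*1 = 27
x=8: val = 27+8*1 = 35
x=9: val = 35+9*1 = 44

44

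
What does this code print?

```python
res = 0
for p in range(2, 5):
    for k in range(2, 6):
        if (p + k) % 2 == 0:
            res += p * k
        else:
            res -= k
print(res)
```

p=2,k=2: even sum, res = 0+4 = 4
p=2,k=3: odd sum, res = 4-3 = 1
p=2,k=4: even sum, res = 1+8 = 9
p=2,k=5: odd sum, res = 9-5 = 4
p=3,k=2: odd sum, res = 4-2 = 2
p=3,k=3: even sum, res = 2+9 = 11
p=3,k=4: odd sum, res = 11-4 = 7
p=3,k=5: even sum, res = 7+15 = 22
p=4,k=2: even sum, res = 22+8 = 30
p=4,k=3: odd sum, res = 30-3 = 27
p=4,k=4: even sum, res = 27+16 = 43
p=4,k=5: odd sum, res = 43-5 = 38

38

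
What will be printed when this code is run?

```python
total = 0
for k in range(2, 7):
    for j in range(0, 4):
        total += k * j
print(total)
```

120

k=2,j=0: total = 0+0 = 0
k=2,j=1: total = 0+2 = 2
k=2,j=2: total = 2+4 = 6
k=2,j=3: total = 6+6 = 12
k=3,j=0: total = 12+0 = 12
k=3,j=1: total = 12+3 = 15
k=3,j=2: total = 15+6 = 21
k=3,j=3: total = 21+9 = 30
k=4,j=0: total = 30+0 = 30
k=4,j=1: total = 30+4 = 34
k=4,j=2: total = 34+8 = 42
k=4,j=3: total = 42+12 = 54
k=5,j=0: total = 54+0 = 54
k=5,j=1: total = 54+5 = 59
k=5,j=2: total = 59+10 = 69
k=5,j=3: total = 69+15 = 84
k=6,j=0: total = 84+0 = 84
k=6,j=1: total = 84+6 = 90
k=6,j=2: total = 90+12 = 102
k=6,j=3: total = 102+18 = 120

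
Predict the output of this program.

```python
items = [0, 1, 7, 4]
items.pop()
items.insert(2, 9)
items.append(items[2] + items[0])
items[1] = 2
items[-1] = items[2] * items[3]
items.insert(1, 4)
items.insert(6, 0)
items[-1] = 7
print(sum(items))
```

pop() removes 4 → [0, 1, 7]
insert 9 at 2 → [0, 1, 9, 7]
append items[2]+items[0] = 9+0 = 9 → [0, 1, 9, 7, 9]
items[1] = 2 → [0, 2, 9, 7, 9]
items[-1] = items[2]*items[3] = 9*7 = 63 → [0, 2, 9, 7, 63]
insert 4 at 1 → [0, 4, 2, 9, 7, 63]
insert 0 at 6 → [0, 4, 2, 9, 7, 63, 0]
items[-1] = 7 → [0, 4, 2, 9, 7, 63, 7]
sum = 92

92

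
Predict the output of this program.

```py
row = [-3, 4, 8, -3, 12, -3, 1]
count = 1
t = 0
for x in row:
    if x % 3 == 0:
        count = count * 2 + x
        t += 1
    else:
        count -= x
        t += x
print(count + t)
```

-79

x=-3: %3==0, count = 1*2+(-3) = -1; t=1
x=4: not %3==0, count = (-1)-4 = -5; t=5
x=8: not %3==0, count = (-5)-8 = -13; t=13
x=-3: %3==0, count = (-13)*2+(-3) = -29; t=14
x=12: %3==0, count = (-29)*2+12 = -46; t=15
x=-3: %3==0, count = (-46)*2+(-3) = -95; t=16
x=1: not %3==0, count = (-95)-1 = -96; t=17
count+t = (-96)+17 = -79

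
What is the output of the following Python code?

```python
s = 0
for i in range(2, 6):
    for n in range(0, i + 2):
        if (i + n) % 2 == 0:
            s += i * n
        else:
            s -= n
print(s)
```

54

i=2,n=0: even sum, s = 0+0 = 0
i=2,n=1: odd sum, s = 0-1 = -1
i=2,n=2: even sum, s = (-1)+4 = 3
i=2,n=3: odd sum, s = 3-3 = 0
i=3,n=0: odd sum, s = 0-0 = 0
i=3,n=1: even sum, s = 0+3 = 3
i=3,n=2: odd sum, s = 3-2 = 1
i=3,n=3: even sum, s = 1+9 = 10
i=3,n=4: odd sum, s = 10-4 = 6
i=4,n=0: even sum, s = 6+0 = 6
i=4,n=1: odd sum, s = 6-1 = 5
i=4,n=2: even sum, s = 5+8 = 13
i=4,n=3: odd sum, s = 13-3 = 10
i=4,n=4: even sum, s = 10+16 = 26
i=4,n=5: odd sum, s = 26-5 = 21
i=5,n=0: odd sum, s = 21-0 = 21
i=5,n=1: even sum, s = 21+5 = 26
i=5,n=2: odd sum, s = 26-2 = 24
i=5,n=3: even sum, s = 24+15 = 39
i=5,n=4: odd sum, s = 39-4 = 35
i=5,n=5: even sum, s = 35+25 = 60
i=5,n=6: odd sum, s = 60-6 = 54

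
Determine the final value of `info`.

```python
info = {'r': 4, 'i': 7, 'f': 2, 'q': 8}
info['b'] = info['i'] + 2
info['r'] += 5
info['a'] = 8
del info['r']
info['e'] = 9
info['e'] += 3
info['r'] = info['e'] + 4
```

{'i': 7, 'f': 2, 'q': 8, 'b': 9, 'a': 8, 'e': 12, 'r': 16}

info['b'] = info['i']+2 = 9 → {'r': 4, 'i': 7, 'f': 2, 'q': 8, 'b': 9}
info['r'] = 4+5 = 9 → {'r': 9, 'i': 7, 'f': 2, 'q': 8, 'b': 9}
info['a'] = 8 → {'r': 9, 'i': 7, 'f': 2, 'q': 8, 'b': 9, 'a': 8}
del 'r' → {'i': 7, 'f': 2, 'q': 8, 'b': 9, 'a': 8}
info['e'] = 9 → {'i': 7, 'f': 2, 'q': 8, 'b': 9, 'a': 8, 'e': 9}
info['e'] = 9+3 = 12 → {'i': 7, 'f': 2, 'q': 8, 'b': 9, 'a': 8, 'e': 12}
info['r'] = info['e']+4 = 16 → {'i': 7, 'f': 2, 'q': 8, 'b': 9, 'a': 8, 'e': 12, 'r': 16}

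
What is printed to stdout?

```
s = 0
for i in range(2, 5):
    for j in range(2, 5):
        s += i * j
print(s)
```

81

i=2,j=2: s = 0+4 = 4
i=2,j=3: s = 4+6 = 10
i=2,j=4: s = 10+8 = 18
i=3,j=2: s = 18+6 = 24
i=3,j=3: s = 24+9 = 33
i=3,j=4: s = 33+12 = 45
i=4,j=2: s = 45+8 = 53
i=4,j=3: s = 53+12 = 65
i=4,j=4: s = 65+16 = 81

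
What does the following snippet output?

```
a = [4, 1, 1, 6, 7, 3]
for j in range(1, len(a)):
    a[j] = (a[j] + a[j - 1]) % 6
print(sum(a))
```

14

j=1: a[1] = (1+4)%6 = 5 → [4, 5, 1, 6, 7, 3]
j=2: a[2] = (1+5)%6 = 0 → [4, 5, 0, 6, 7, 3]
j=3: a[3] = (6+0)%6 = 0 → [4, 5, 0, 0, 7, 3]
j=4: a[4] = (7+0)%6 = 1 → [4, 5, 0, 0, 1, 3]
j=5: a[5] = (3+1)%6 = 4 → [4, 5, 0, 0, 1, 4]
sum = 14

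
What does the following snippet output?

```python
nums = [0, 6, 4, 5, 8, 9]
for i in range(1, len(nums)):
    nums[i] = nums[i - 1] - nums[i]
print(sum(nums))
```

i=1: nums[1] = 0-6 = -6 → [0, -6, 4, 5, 8, 9]
i=2: nums[2] = (-6)-4 = -10 → [0, -6, -10, 5, 8, 9]
i=3: nums[3] = (-10)-5 = -15 → [0, -6, -10, -15, 8, 9]
i=4: nums[4] = (-15)-8 = -23 → [0, -6, -10, -15, -23, 9]
i=5: nums[5] = (-23)-9 = -32 → [0, -6, -10, -15, -23, -32]
sum = -86

-86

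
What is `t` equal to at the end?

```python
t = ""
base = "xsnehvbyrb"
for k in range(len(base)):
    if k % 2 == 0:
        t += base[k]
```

'xnhbr'

k=0: add 'x' → 'x'
k=1: skip
k=2: add 'n' → 'xn'
k=3: skip
k=4: add 'h' → 'xnh'
k=5: skip
k=6: add 'b' → 'xnhb'
k=7: skip
k=8: add 'r' → 'xnhbr'
k=9: skip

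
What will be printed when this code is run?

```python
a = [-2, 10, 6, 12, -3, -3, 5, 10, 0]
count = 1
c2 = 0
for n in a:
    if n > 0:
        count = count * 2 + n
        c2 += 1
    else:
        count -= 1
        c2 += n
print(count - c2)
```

270

n=-2: not >0, count = 1-1 = 0; c2=-2
n=10: >0, count = 0*2+10 = 10; c2=-1
n=6: >0, count = 10*2+6 = 26; c2=0
n=12: >0, count = 26*2+12 = 64; c2=1
n=-3: not >0, count = 64-1 = 63; c2=-2
n=-3: not >0, count = 63-1 = 62; c2=-5
n=5: >0, count = 62*2+5 = 129; c2=-4
n=10: >0, count = 129*2+10 = 268; c2=-3
n=0: not >0, count = 268-1 = 267; c2=-3
count-c2 = 267-(-3) = 270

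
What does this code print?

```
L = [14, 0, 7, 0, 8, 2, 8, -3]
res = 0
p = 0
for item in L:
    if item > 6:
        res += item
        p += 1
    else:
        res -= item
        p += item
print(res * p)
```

114

item=14: >6, res = 0+14 = 14; p=1
item=0: not >6, res = 14-0 = 14; p=1
item=7: >6, res = 14+7 = 21; p=2
item=0: not >6, res = 21-0 = 21; p=2
item=8: >6, res = 21+8 = 29; p=3
item=2: not >6, res = 29-2 = 27; p=5
item=8: >6, res = 27+8 = 35; p=6
item=-3: not >6, res = 35-(-3) = 38; p=3
res*p = 38*3 = 114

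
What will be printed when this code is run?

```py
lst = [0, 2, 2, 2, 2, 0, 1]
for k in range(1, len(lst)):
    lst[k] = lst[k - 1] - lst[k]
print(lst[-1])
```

k=1: lst[1] = 0-2 = -2 → [0, -2, 2, 2, 2, 0, 1]
k=2: lst[2] = (-2)-2 = -4 → [0, -2, -4, 2, 2, 0, 1]
k=3: lst[3] = (-4)-2 = -6 → [0, -2, -4, -6, 2, 0, 1]
k=4: lst[4] = (-6)-2 = -8 → [0, -2, -4, -6, -8, 0, 1]
k=5: lst[5] = (-8)-0 = -8 → [0, -2, -4, -6, -8, -8, 1]
k=6: lst[6] = (-8)-1 = -9 → [0, -2, -4, -6, -8, -8, -9]

-9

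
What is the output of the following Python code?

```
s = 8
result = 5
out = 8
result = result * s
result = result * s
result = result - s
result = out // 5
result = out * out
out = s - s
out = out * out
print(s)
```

result = 5*8 = 40
result = 40*8 = 320
result = 320-8 = 312
result = 8//5 = 1
result = 8*8 = 64
out = 8-8 = 0
out = 0*0 = 0

8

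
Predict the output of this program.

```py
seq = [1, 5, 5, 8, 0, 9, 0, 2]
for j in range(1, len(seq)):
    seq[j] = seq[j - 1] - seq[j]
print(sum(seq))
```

-126

j=1: seq[1] = 1-5 = -4 → [1, -4, 5, 8, 0, 9, 0, 2]
j=2: seq[2] = (-4)-5 = -9 → [1, -4, -9, 8, 0, 9, 0, 2]
j=3: seq[3] = (-9)-8 = -17 → [1, -4, -9, -17, 0, 9, 0, 2]
j=4: seq[4] = (-17)-0 = -17 → [1, -4, -9, -17, -17, 9, 0, 2]
j=5: seq[5] = (-17)-9 = -26 → [1, -4, -9, -17, -17, -26, 0, 2]
j=6: seq[6] = (-26)-0 = -26 → [1, -4, -9, -17, -17, -26, -26, 2]
j=7: seq[7] = (-26)-2 = -28 → [1, -4, -9, -17, -17, -26, -26, -28]
sum = -126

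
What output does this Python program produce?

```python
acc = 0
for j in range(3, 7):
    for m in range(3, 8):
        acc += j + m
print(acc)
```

190

j=3,m=3: acc = 0+6 = 6
j=3,m=4: acc = 6+7 = 13
j=3,m=5: acc = 13+8 = 21
j=3,m=6: acc = 21+9 = 30
j=3,m=7: acc = 30+10 = 40
j=4,m=3: acc = 40+7 = 47
j=4,m=4: acc = 47+8 = 55
j=4,m=5: acc = 55+9 = 64
j=4,m=6: acc = 64+10 = 74
j=4,m=7: acc = 74+11 = 85
j=5,m=3: acc = 85+8 = 93
j=5,m=4: acc = 93+9 = 102
j=5,m=5: acc = 102+10 = 112
j=5,m=6: acc = 112+11 = 123
j=5,m=7: acc = 123+12 = 135
j=6,m=3: acc = 135+9 = 144
j=6,m=4: acc = 144+10 = 154
j=6,m=5: acc = 154+11 = 165
j=6,m=6: acc = 165+12 = 177
j=6,m=7: acc = 177+13 = 190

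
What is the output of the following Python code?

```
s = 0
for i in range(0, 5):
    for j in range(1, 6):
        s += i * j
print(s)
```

150

i=0,j=1: s = 0+0 = 0
i=0,j=2: s = 0+0 = 0
i=0,j=3: s = 0+0 = 0
i=0,j=4: s = 0+0 = 0
i=0,j=5: s = 0+0 = 0
i=1,j=1: s = 0+1 = 1
i=1,j=2: s = 1+2 = 3
i=1,j=3: s = 3+3 = 6
i=1,j=4: s = 6+4 = 10
i=1,j=5: s = 10+5 = 15
i=2,j=1: s = 15+2 = 17
i=2,j=2: s = 17+4 = 21
i=2,j=3: s = 21+6 = 27
i=2,j=4: s = 27+8 = 35
i=2,j=5: s = 35+10 = 45
i=3,j=1: s = 45+3 = 48
i=3,j=2: s = 48+6 = 54
i=3,j=3: s = 54+9 = 63
i=3,j=4: s = 63+12 = 75
i=3,j=5: s = 75+15 = 90
i=4,j=1: s = 90+4 = 94
i=4,j=2: s = 94+8 = 102
i=4,j=3: s = 102+12 = 114
i=4,j=4: s = 114+16 = 130
i=4,j=5: s = 130+20 = 150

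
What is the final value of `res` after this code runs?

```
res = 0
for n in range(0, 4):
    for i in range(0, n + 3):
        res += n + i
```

66

n=0,i=0: res = 0+0 = 0
n=0,i=1: res = 0+1 = 1
n=0,i=2: res = 1+2 = 3
n=1,i=0: res = 3+1 = 4
n=1,i=1: res = 4+2 = 6
n=1,i=2: res = 6+3 = 9
n=1,i=3: res = 9+4 = 13
n=2,i=0: res = 13+2 = 15
n=2,i=1: res = 15+3 = 18
n=2,i=2: res = 18+4 = 22
n=2,i=3: res = 22+5 = 27
n=2,i=4: res = 27+6 = 33
n=3,i=0: res = 33+3 = 36
n=3,i=1: res = 36+4 = 40
n=3,i=2: res = 40+5 = 45
n=3,i=3: res = 45+6 = 51
n=3,i=4: res = 51+7 = 58
n=3,i=5: res = 58+8 = 66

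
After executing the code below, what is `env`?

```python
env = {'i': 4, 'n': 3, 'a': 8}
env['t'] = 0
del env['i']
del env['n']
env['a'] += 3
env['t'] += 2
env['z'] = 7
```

env['t'] = 0 → {'i': 4, 'n': 3, 'a': 8, 't': 0}
del 'i' → {'n': 3, 'a': 8, 't': 0}
del 'n' → {'a': 8, 't': 0}
env['a'] = 8+3 = 11 → {'a': 11, 't': 0}
env['t'] = 0+2 = 2 → {'a': 11, 't': 2}
env['z'] = 7 → {'a': 11, 't': 2, 'z': 7}

{'a': 11, 't': 2, 'z': 7}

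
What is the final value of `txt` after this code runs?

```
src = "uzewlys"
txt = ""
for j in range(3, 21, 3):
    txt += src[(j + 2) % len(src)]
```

'yzluws'

j=3: add src[5]='y' → 'y'
j=6: add src[1]='z' → 'yz'
j=9: add src[4]='l' → 'yzl'
j=12: add src[0]='u' → 'yzlu'
j=15: add src[3]='w' → 'yzluw'
j=18: add src[6]='s' → 'yzluws'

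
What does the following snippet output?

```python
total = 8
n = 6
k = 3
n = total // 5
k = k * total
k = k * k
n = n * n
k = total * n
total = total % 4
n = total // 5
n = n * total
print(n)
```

n = 8//5 = 1
k = 3*8 = 24
k = 24*24 = 576
n = 1*1 = 1
k = 8*1 = 8
total = 8%4 = 0
n = 0//5 = 0
n = 0*0 = 0

0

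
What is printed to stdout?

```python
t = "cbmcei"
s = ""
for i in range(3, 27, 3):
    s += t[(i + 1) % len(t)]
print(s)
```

i=3: add t[4]='e' → 'e'
i=6: add t[1]='b' → 'eb'
i=9: add t[4]='e' → 'ebe'
i=12: add t[1]='b' → 'ebeb'
i=15: add t[4]='e' → 'ebebe'
i=18: add t[1]='b' → 'ebebeb'
i=21: add t[4]='e' → 'ebebebe'
i=24: add t[1]='b' → 'ebebebeb'

ebebebeb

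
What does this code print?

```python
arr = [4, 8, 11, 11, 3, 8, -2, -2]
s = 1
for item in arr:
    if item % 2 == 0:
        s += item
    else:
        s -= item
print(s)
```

item=4: even, s = 1+4 = 5
item=8: even, s = 5+8 = 13
item=11: not even, s = 13-11 = 2
item=11: not even, s = 2-11 = -9
item=3: not even, s = (-9)-3 = -12
item=8: even, s = (-12)+8 = -4
item=-2: even, s = (-4)+(-2) = -6
item=-2: even, s = (-6)+(-2) = -8

-8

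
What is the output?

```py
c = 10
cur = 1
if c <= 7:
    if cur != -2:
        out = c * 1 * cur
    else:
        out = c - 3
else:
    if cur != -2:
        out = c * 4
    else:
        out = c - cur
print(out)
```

40

c=10, cur=1
c <= 7 is False; cur != -2 is True
→ out = c * 4 = 40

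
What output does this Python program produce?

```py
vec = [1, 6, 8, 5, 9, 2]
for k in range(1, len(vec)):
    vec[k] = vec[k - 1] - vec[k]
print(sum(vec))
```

k=1: vec[1] = 1-6 = -5 → [1, -5, 8, 5, 9, 2]
k=2: vec[2] = (-5)-8 = -13 → [1, -5, -13, 5, 9, 2]
k=3: vec[3] = (-13)-5 = -18 → [1, -5, -13, -18, 9, 2]
k=4: vec[4] = (-18)-9 = -27 → [1, -5, -13, -18, -27, 2]
k=5: vec[5] = (-27)-2 = -29 → [1, -5, -13, -18, -27, -29]
sum = -91

-91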